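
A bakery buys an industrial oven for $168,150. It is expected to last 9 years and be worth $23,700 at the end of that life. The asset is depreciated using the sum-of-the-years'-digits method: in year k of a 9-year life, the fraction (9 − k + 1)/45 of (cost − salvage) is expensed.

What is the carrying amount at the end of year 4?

Depreciable base = $168,150 − $23,700 = $144,450.
Sum of the years' digits = 9+8+7+6+5+4+3+2+1 = 45.
Year 1: $144,450 × 9/45 = $28,890. Book value $139,260.
Year 2: $144,450 × 8/45 = $25,680. Book value $113,580.
Year 3: $144,450 × 7/45 = $22,470. Book value $91,110.
Year 4: $144,450 × 6/45 = $19,260. Book value $71,850.

$71,850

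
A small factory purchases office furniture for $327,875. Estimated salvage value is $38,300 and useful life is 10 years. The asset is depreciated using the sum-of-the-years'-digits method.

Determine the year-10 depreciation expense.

$5,265

Depreciable base = $327,875 − $38,300 = $289,575.
Sum of the years' digits = 10+9+8+7+6+5+4+3+2+1 = 55.
Year 1: $289,575 × 10/55 = $52,650. Book value $275,225.
Year 2: $289,575 × 9/55 = $47,385. Book value $227,840.
Year 3: $289,575 × 8/55 = $42,120. Book value $185,720.
Year 4: $289,575 × 7/55 = $36,855. Book value $148,865.
Year 5: $289,575 × 6/55 = $31,590. Book value $117,275.
Year 6: $289,575 × 5/55 = $26,325. Book value $90,950.
Year 7: $289,575 × 4/55 = $21,060. Book value $69,890.
Year 8: $289,575 × 3/55 = $15,795. Book value $54,095.
Year 9: $289,575 × 2/55 = $10,530. Book value $43,565.
Year 10: $289,575 × 1/55 = $5,265. Book value $38,300.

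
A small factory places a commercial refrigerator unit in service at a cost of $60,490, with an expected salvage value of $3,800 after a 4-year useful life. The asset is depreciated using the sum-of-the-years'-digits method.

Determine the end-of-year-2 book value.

$20,807

Depreciable base = $60,490 − $3,800 = $56,690.
Sum of the years' digits = 4+3+2+1 = 10.
Year 1: $56,690 × 4/10 = $22,676. Book value $37,814.
Year 2: $56,690 × 3/10 = $17,007. Book value $20,807.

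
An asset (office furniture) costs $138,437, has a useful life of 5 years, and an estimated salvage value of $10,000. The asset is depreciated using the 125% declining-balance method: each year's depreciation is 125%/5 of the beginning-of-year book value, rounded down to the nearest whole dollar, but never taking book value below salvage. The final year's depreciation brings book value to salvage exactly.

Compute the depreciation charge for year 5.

Depreciable base = $138,437 − $10,000 = $128,437.
Year 1: ⌊$138,437 × 125%/5⌋ = $34,609. Book value $103,828.
Year 2: ⌊$103,828 × 125%/5⌋ = $25,957. Book value $77,871.
Year 3: ⌊$77,871 × 125%/5⌋ = $19,467. Book value $58,404.
Year 4: ⌊$58,404 × 125%/5⌋ = $14,601. Book value $43,803.
Year 5 (final): $43,803 − $10,000 = $33,803. Book value $10,000.

$33,803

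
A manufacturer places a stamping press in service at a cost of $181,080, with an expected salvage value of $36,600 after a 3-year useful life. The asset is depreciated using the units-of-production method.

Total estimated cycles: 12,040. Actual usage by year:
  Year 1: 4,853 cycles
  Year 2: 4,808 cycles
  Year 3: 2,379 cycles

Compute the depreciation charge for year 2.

Depreciable base = $181,080 − $36,600 = $144,480.
Rate = $144,480 / 12,040 cycles = $12 per cycle.
Year 1: 4,853 × $12 = $58,236. Book value $122,844.
Year 2: 4,808 × $12 = $57,696. Book value $65,148.

$57,696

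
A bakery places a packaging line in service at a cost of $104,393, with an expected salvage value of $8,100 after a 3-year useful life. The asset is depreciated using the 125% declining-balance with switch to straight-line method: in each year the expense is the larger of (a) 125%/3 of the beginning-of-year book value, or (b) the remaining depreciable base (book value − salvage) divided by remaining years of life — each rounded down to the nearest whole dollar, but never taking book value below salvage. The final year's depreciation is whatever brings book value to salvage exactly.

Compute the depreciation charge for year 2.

Depreciable base = $104,393 − $8,100 = $96,293.
Year 1: DB = ⌊$104,393 × 125%/3⌋ = $43,497; SL = ⌊$96,293/3⌋ = $32,097 → take DB $43,497. Book value $60,896.
Year 2: DB = ⌊$60,896 × 125%/3⌋ = $25,373; SL = ⌊$52,796/2⌋ = $26,398 → take SL $26,398. Book value $34,498.

$26,398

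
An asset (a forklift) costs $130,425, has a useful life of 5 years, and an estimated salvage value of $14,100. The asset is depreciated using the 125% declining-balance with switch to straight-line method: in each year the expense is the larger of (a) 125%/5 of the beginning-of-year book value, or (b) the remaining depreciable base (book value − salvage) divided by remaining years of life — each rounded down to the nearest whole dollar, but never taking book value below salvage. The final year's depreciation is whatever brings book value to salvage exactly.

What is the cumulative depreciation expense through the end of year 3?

$76,815

Depreciable base = $130,425 − $14,100 = $116,325.
Year 1: DB = ⌊$130,425 × 125%/5⌋ = $32,606; SL = ⌊$116,325/5⌋ = $23,265 → take DB $32,606. Book value $97,819.
Year 2: DB = ⌊$97,819 × 125%/5⌋ = $24,454; SL = ⌊$83,719/4⌋ = $20,929 → take DB $24,454. Book value $73,365.
Year 3: DB = ⌊$73,365 × 125%/5⌋ = $18,341; SL = ⌊$59,265/3⌋ = $19,755 → take SL $19,755. Book value $53,610.
Accumulated through year 3 = $130,425 − $53,610 = $76,815.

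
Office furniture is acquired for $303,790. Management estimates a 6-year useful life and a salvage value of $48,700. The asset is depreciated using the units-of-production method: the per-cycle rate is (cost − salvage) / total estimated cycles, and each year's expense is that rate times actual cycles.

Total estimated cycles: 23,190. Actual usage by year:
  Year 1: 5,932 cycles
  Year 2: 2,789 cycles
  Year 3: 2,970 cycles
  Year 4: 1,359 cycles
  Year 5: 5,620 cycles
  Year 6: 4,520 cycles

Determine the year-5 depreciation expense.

$61,820

Depreciable base = $303,790 − $48,700 = $255,090.
Rate = $255,090 / 23,190 cycles = $11 per cycle.
Year 1: 5,932 × $11 = $65,252. Book value $238,538.
Year 2: 2,789 × $11 = $30,679. Book value $207,859.
Year 3: 2,970 × $11 = $32,670. Book value $175,189.
Year 4: 1,359 × $11 = $14,949. Book value $160,240.
Year 5: 5,620 × $11 = $61,820. Book value $98,420.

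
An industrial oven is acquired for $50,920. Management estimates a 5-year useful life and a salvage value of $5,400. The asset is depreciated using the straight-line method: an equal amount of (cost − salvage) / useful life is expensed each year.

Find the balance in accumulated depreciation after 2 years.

Depreciable base = $50,920 − $5,400 = $45,520.
Annual expense = $45,520 / 5 = $9,104.
End of year 1: book value $41,816.
End of year 2: book value $32,712.
Accumulated through year 2 = $50,920 − $32,712 = $18,208.

$18,208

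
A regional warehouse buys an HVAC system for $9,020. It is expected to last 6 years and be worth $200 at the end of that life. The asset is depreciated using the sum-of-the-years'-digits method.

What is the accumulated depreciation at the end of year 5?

$8,400

Depreciable base = $9,020 − $200 = $8,820.
Sum of the years' digits = 6+5+4+3+2+1 = 21.
Year 1: $8,820 × 6/21 = $2,520. Book value $6,500.
Year 2: $8,820 × 5/21 = $2,100. Book value $4,400.
Year 3: $8,820 × 4/21 = $1,680. Book value $2,720.
Year 4: $8,820 × 3/21 = $1,260. Book value $1,460.
Year 5: $8,820 × 2/21 = $840. Book value $620.
Accumulated through year 5 = $9,020 − $620 = $8,400.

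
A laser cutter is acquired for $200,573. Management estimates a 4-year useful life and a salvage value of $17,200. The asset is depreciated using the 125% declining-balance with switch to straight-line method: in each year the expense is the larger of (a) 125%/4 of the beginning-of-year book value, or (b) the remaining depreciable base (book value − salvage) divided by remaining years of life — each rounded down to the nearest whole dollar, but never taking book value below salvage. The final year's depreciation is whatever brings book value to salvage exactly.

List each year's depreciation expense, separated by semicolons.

$62,679; $43,091; $38,801; $38,802

Depreciable base = $200,573 − $17,200 = $183,373.
Year 1: DB = ⌊$200,573 × 125%/4⌋ = $62,679; SL = ⌊$183,373/4⌋ = $45,843 → take DB $62,679. Book value $137,894.
Year 2: DB = ⌊$137,894 × 125%/4⌋ = $43,091; SL = ⌊$120,694/3⌋ = $40,231 → take DB $43,091. Book value $94,803.
Year 3: DB = ⌊$94,803 × 125%/4⌋ = $29,625; SL = ⌊$77,603/2⌋ = $38,801 → take SL $38,801. Book value $56,002.
Year 4 (final): $56,002 − $17,200 = $38,802. Book value $17,200.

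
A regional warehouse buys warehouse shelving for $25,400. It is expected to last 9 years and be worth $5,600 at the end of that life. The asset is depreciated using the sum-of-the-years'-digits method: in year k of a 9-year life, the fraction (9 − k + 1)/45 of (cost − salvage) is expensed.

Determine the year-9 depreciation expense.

$440

Depreciable base = $25,400 − $5,600 = $19,800.
Sum of the years' digits = 9+8+7+6+5+4+3+2+1 = 45.
Year 1: $19,800 × 9/45 = $3,960. Book value $21,440.
Year 2: $19,800 × 8/45 = $3,520. Book value $17,920.
Year 3: $19,800 × 7/45 = $3,080. Book value $14,840.
Year 4: $19,800 × 6/45 = $2,640. Book value $12,200.
Year 5: $19,800 × 5/45 = $2,200. Book value $10,000.
Year 6: $19,800 × 4/45 = $1,760. Book value $8,240.
Year 7: $19,800 × 3/45 = $1,320. Book value $6,920.
Year 8: $19,800 × 2/45 = $880. Book value $6,040.
Year 9: $19,800 × 1/45 = $440. Book value $5,600.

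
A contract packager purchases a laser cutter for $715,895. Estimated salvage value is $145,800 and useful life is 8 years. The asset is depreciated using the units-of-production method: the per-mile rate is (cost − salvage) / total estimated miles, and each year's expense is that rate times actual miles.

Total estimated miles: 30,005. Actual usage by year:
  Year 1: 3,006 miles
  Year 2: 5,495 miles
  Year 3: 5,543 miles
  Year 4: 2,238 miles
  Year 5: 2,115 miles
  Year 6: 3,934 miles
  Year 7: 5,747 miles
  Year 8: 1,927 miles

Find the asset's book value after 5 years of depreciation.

$366,352

Depreciable base = $715,895 − $145,800 = $570,095.
Rate = $570,095 / 30,005 miles = $19 per mile.
Year 1: 3,006 × $19 = $57,114. Book value $658,781.
Year 2: 5,495 × $19 = $104,405. Book value $554,376.
Year 3: 5,543 × $19 = $105,317. Book value $449,059.
Year 4: 2,238 × $19 = $42,522. Book value $406,537.
Year 5: 2,115 × $19 = $40,185. Book value $366,352.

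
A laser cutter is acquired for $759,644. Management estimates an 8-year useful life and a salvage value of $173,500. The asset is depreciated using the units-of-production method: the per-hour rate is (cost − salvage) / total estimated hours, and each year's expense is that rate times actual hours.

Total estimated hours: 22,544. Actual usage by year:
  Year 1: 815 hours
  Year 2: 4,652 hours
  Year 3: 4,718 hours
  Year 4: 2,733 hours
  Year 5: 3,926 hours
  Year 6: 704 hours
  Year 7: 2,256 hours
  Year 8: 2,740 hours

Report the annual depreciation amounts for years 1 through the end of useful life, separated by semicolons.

Depreciable base = $759,644 − $173,500 = $586,144.
Rate = $586,144 / 22,544 hours = $26 per hour.
Year 1: 815 × $26 = $21,190. Book value $738,454.
Year 2: 4,652 × $26 = $120,952. Book value $617,502.
Year 3: 4,718 × $26 = $122,668. Book value $494,834.
Year 4: 2,733 × $26 = $71,058. Book value $423,776.
Year 5: 3,926 × $26 = $102,076. Book value $321,700.
Year 6: 704 × $26 = $18,304. Book value $303,396.
Year 7: 2,256 × $26 = $58,656. Book value $244,740.
Year 8: 2,740 × $26 = $71,240. Book value $173,500.

$21,190; $120,952; $122,668; $71,058; $102,076; $18,304; $58,656; $71,240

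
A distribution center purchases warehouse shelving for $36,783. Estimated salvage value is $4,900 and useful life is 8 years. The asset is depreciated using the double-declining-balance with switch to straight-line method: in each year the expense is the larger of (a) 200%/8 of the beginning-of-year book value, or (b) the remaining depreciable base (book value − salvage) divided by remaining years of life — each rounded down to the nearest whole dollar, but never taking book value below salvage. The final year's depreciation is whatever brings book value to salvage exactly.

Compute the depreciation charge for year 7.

$1,637

Depreciable base = $36,783 − $4,900 = $31,883.
Year 1: DB = ⌊$36,783 × 200%/8⌋ = $9,195; SL = ⌊$31,883/8⌋ = $3,985 → take DB $9,195. Book value $27,588.
Year 2: DB = ⌊$27,588 × 200%/8⌋ = $6,897; SL = ⌊$22,688/7⌋ = $3,241 → take DB $6,897. Book value $20,691.
Year 3: DB = ⌊$20,691 × 200%/8⌋ = $5,172; SL = ⌊$15,791/6⌋ = $2,631 → take DB $5,172. Book value $15,519.
Year 4: DB = ⌊$15,519 × 200%/8⌋ = $3,879; SL = ⌊$10,619/5⌋ = $2,123 → take DB $3,879. Book value $11,640.
Year 5: DB = ⌊$11,640 × 200%/8⌋ = $2,910; SL = ⌊$6,740/4⌋ = $1,685 → take DB $2,910. Book value $8,730.
Year 6: DB = ⌊$8,730 × 200%/8⌋ = $2,182; SL = ⌊$3,830/3⌋ = $1,276 → take DB $2,182. Book value $6,548.
Year 7: DB = ⌊$6,548 × 200%/8⌋ = $1,637; SL = ⌊$1,648/2⌋ = $824 → take DB $1,637. Book value $4,911.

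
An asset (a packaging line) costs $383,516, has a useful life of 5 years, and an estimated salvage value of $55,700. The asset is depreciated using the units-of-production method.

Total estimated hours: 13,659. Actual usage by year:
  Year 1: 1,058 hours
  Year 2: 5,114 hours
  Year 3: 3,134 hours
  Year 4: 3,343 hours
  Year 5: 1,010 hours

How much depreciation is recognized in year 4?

Depreciable base = $383,516 − $55,700 = $327,816.
Rate = $327,816 / 13,659 hours = $24 per hour.
Year 1: 1,058 × $24 = $25,392. Book value $358,124.
Year 2: 5,114 × $24 = $122,736. Book value $235,388.
Year 3: 3,134 × $24 = $75,216. Book value $160,172.
Year 4: 3,343 × $24 = $80,232. Book value $79,940.

$80,232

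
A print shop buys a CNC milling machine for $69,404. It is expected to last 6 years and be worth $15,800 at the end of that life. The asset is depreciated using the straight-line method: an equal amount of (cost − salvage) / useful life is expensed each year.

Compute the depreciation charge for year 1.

$8,934

Depreciable base = $69,404 − $15,800 = $53,604.
Annual expense = $53,604 / 6 = $8,934.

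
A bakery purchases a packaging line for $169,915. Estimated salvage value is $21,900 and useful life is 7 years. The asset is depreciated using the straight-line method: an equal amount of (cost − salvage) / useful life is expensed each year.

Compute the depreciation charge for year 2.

$21,145

Depreciable base = $169,915 − $21,900 = $148,015.
Annual expense = $148,015 / 7 = $21,145.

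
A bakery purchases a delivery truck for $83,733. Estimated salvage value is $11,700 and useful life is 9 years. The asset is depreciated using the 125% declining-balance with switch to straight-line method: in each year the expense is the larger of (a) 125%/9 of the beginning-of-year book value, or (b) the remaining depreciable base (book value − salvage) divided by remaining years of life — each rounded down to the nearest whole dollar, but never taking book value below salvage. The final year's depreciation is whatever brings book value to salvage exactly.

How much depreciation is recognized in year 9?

$6,869

Depreciable base = $83,733 − $11,700 = $72,033.
Year 1: DB = ⌊$83,733 × 125%/9⌋ = $11,629; SL = ⌊$72,033/9⌋ = $8,003 → take DB $11,629. Book value $72,104.
Year 2: DB = ⌊$72,104 × 125%/9⌋ = $10,014; SL = ⌊$60,404/8⌋ = $7,550 → take DB $10,014. Book value $62,090.
Year 3: DB = ⌊$62,090 × 125%/9⌋ = $8,623; SL = ⌊$50,390/7⌋ = $7,198 → take DB $8,623. Book value $53,467.
Year 4: DB = ⌊$53,467 × 125%/9⌋ = $7,425; SL = ⌊$41,767/6⌋ = $6,961 → take DB $7,425. Book value $46,042.
Year 5: DB = ⌊$46,042 × 125%/9⌋ = $6,394; SL = ⌊$34,342/5⌋ = $6,868 → take SL $6,868. Book value $39,174.
Year 6: DB = ⌊$39,174 × 125%/9⌋ = $5,440; SL = ⌊$27,474/4⌋ = $6,868 → take SL $6,868. Book value $32,306.
Year 7: DB = ⌊$32,306 × 125%/9⌋ = $4,486; SL = ⌊$20,606/3⌋ = $6,868 → take SL $6,868. Book value $25,438.
Year 8: DB = ⌊$25,438 × 125%/9⌋ = $3,533; SL = ⌊$13,738/2⌋ = $6,869 → take SL $6,869. Book value $18,569.
Year 9 (final): $18,569 − $11,700 = $6,869. Book value $11,700.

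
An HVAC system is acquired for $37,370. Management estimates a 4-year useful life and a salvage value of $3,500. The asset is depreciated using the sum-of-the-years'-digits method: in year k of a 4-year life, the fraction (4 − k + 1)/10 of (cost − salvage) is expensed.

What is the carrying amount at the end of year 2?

$13,661

Depreciable base = $37,370 − $3,500 = $33,870.
Sum of the years' digits = 4+3+2+1 = 10.
Year 1: $33,870 × 4/10 = $13,548. Book value $23,822.
Year 2: $33,870 × 3/10 = $10,161. Book value $13,661.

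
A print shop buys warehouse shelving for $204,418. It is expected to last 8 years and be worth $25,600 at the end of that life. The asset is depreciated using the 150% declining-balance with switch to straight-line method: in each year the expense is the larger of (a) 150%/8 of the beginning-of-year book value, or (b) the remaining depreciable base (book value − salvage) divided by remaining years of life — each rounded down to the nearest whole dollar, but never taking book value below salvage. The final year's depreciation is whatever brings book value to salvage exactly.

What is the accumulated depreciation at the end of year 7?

$163,223

Depreciable base = $204,418 − $25,600 = $178,818.
Year 1: DB = ⌊$204,418 × 150%/8⌋ = $38,328; SL = ⌊$178,818/8⌋ = $22,352 → take DB $38,328. Book value $166,090.
Year 2: DB = ⌊$166,090 × 150%/8⌋ = $31,141; SL = ⌊$140,490/7⌋ = $20,070 → take DB $31,141. Book value $134,949.
Year 3: DB = ⌊$134,949 × 150%/8⌋ = $25,302; SL = ⌊$109,349/6⌋ = $18,224 → take DB $25,302. Book value $109,647.
Year 4: DB = ⌊$109,647 × 150%/8⌋ = $20,558; SL = ⌊$84,047/5⌋ = $16,809 → take DB $20,558. Book value $89,089.
Year 5: DB = ⌊$89,089 × 150%/8⌋ = $16,704; SL = ⌊$63,489/4⌋ = $15,872 → take DB $16,704. Book value $72,385.
Year 6: DB = ⌊$72,385 × 150%/8⌋ = $13,572; SL = ⌊$46,785/3⌋ = $15,595 → take SL $15,595. Book value $56,790.
Year 7: DB = ⌊$56,790 × 150%/8⌋ = $10,648; SL = ⌊$31,190/2⌋ = $15,595 → take SL $15,595. Book value $41,195.
Accumulated through year 7 = $204,418 − $41,195 = $163,223.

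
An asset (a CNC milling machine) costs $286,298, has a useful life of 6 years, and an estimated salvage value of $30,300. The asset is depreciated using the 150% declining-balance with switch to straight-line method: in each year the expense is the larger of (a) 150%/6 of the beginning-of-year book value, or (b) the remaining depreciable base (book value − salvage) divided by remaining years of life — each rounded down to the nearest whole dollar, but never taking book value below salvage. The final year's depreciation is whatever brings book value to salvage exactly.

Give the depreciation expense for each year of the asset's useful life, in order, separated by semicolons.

Depreciable base = $286,298 − $30,300 = $255,998.
Year 1: DB = ⌊$286,298 × 150%/6⌋ = $71,574; SL = ⌊$255,998/6⌋ = $42,666 → take DB $71,574. Book value $214,724.
Year 2: DB = ⌊$214,724 × 150%/6⌋ = $53,681; SL = ⌊$184,424/5⌋ = $36,884 → take DB $53,681. Book value $161,043.
Year 3: DB = ⌊$161,043 × 150%/6⌋ = $40,260; SL = ⌊$130,743/4⌋ = $32,685 → take DB $40,260. Book value $120,783.
Year 4: DB = ⌊$120,783 × 150%/6⌋ = $30,195; SL = ⌊$90,483/3⌋ = $30,161 → take DB $30,195. Book value $90,588.
Year 5: DB = ⌊$90,588 × 150%/6⌋ = $22,647; SL = ⌊$60,288/2⌋ = $30,144 → take SL $30,144. Book value $60,444.
Year 6 (final): $60,444 − $30,300 = $30,144. Book value $30,300.

$71,574; $53,681; $40,260; $30,195; $30,144; $30,144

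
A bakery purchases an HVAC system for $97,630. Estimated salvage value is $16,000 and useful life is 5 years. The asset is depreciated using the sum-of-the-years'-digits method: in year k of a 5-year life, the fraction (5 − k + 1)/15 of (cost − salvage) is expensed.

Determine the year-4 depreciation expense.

Depreciable base = $97,630 − $16,000 = $81,630.
Sum of the years' digits = 5+4+3+2+1 = 15.
Year 1: $81,630 × 5/15 = $27,210. Book value $70,420.
Year 2: $81,630 × 4/15 = $21,768. Book value $48,652.
Year 3: $81,630 × 3/15 = $16,326. Book value $32,326.
Year 4: $81,630 × 2/15 = $10,884. Book value $21,442.

$10,884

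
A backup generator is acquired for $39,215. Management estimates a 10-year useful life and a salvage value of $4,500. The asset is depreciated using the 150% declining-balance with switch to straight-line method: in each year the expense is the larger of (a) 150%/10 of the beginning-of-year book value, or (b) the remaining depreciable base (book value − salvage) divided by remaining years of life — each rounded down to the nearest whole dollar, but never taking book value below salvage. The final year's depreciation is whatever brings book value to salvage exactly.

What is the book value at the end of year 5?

Depreciable base = $39,215 − $4,500 = $34,715.
Year 1: DB = ⌊$39,215 × 150%/10⌋ = $5,882; SL = ⌊$34,715/10⌋ = $3,471 → take DB $5,882. Book value $33,333.
Year 2: DB = ⌊$33,333 × 150%/10⌋ = $4,999; SL = ⌊$28,833/9⌋ = $3,203 → take DB $4,999. Book value $28,334.
Year 3: DB = ⌊$28,334 × 150%/10⌋ = $4,250; SL = ⌊$23,834/8⌋ = $2,979 → take DB $4,250. Book value $24,084.
Year 4: DB = ⌊$24,084 × 150%/10⌋ = $3,612; SL = ⌊$19,584/7⌋ = $2,797 → take DB $3,612. Book value $20,472.
Year 5: DB = ⌊$20,472 × 150%/10⌋ = $3,070; SL = ⌊$15,972/6⌋ = $2,662 → take DB $3,070. Book value $17,402.

$17,402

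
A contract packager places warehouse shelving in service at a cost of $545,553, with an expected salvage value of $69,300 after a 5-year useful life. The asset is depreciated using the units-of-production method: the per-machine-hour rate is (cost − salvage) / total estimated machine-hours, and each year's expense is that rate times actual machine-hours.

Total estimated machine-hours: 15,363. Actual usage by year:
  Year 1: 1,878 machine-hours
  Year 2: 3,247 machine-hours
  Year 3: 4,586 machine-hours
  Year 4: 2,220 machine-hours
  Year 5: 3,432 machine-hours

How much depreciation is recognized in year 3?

Depreciable base = $545,553 − $69,300 = $476,253.
Rate = $476,253 / 15,363 machine-hours = $31 per machine-hour.
Year 1: 1,878 × $31 = $58,218. Book value $487,335.
Year 2: 3,247 × $31 = $100,657. Book value $386,678.
Year 3: 4,586 × $31 = $142,166. Book value $244,512.

$142,166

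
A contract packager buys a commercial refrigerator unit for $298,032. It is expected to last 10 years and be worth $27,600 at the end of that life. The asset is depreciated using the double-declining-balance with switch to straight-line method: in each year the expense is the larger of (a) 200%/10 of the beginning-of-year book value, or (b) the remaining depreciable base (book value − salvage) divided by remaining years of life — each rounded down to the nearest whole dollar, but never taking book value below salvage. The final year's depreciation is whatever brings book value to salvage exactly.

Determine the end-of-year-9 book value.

$38,802

Depreciable base = $298,032 − $27,600 = $270,432.
Year 1: DB = ⌊$298,032 × 200%/10⌋ = $59,606; SL = ⌊$270,432/10⌋ = $27,043 → take DB $59,606. Book value $238,426.
Year 2: DB = ⌊$238,426 × 200%/10⌋ = $47,685; SL = ⌊$210,826/9⌋ = $23,425 → take DB $47,685. Book value $190,741.
Year 3: DB = ⌊$190,741 × 200%/10⌋ = $38,148; SL = ⌊$163,141/8⌋ = $20,392 → take DB $38,148. Book value $152,593.
Year 4: DB = ⌊$152,593 × 200%/10⌋ = $30,518; SL = ⌊$124,993/7⌋ = $17,856 → take DB $30,518. Book value $122,075.
Year 5: DB = ⌊$122,075 × 200%/10⌋ = $24,415; SL = ⌊$94,475/6⌋ = $15,745 → take DB $24,415. Book value $97,660.
Year 6: DB = ⌊$97,660 × 200%/10⌋ = $19,532; SL = ⌊$70,060/5⌋ = $14,012 → take DB $19,532. Book value $78,128.
Year 7: DB = ⌊$78,128 × 200%/10⌋ = $15,625; SL = ⌊$50,528/4⌋ = $12,632 → take DB $15,625. Book value $62,503.
Year 8: DB = ⌊$62,503 × 200%/10⌋ = $12,500; SL = ⌊$34,903/3⌋ = $11,634 → take DB $12,500. Book value $50,003.
Year 9: DB = ⌊$50,003 × 200%/10⌋ = $10,000; SL = ⌊$22,403/2⌋ = $11,201 → take SL $11,201. Book value $38,802.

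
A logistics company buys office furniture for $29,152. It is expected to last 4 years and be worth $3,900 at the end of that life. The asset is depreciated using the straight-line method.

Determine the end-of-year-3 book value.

Depreciable base = $29,152 − $3,900 = $25,252.
Annual expense = $25,252 / 4 = $6,313.
End of year 1: book value $22,839.
End of year 2: book value $16,526.
End of year 3: book value $10,213.

$10,213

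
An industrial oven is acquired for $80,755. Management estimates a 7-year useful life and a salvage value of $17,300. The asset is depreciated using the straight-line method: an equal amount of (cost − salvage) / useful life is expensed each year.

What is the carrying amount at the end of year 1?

$71,690

Depreciable base = $80,755 − $17,300 = $63,455.
Annual expense = $63,455 / 7 = $9,065.
End of year 1: book value $71,690.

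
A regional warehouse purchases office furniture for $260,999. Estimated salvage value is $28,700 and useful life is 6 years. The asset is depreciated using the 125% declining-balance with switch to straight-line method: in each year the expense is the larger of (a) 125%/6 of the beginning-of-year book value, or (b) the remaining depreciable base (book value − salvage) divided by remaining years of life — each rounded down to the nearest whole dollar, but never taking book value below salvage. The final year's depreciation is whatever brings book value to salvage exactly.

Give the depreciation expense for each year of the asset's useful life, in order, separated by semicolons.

$54,374; $43,046; $34,078; $33,600; $33,600; $33,601

Depreciable base = $260,999 − $28,700 = $232,299.
Year 1: DB = ⌊$260,999 × 125%/6⌋ = $54,374; SL = ⌊$232,299/6⌋ = $38,716 → take DB $54,374. Book value $206,625.
Year 2: DB = ⌊$206,625 × 125%/6⌋ = $43,046; SL = ⌊$177,925/5⌋ = $35,585 → take DB $43,046. Book value $163,579.
Year 3: DB = ⌊$163,579 × 125%/6⌋ = $34,078; SL = ⌊$134,879/4⌋ = $33,719 → take DB $34,078. Book value $129,501.
Year 4: DB = ⌊$129,501 × 125%/6⌋ = $26,979; SL = ⌊$100,801/3⌋ = $33,600 → take SL $33,600. Book value $95,901.
Year 5: DB = ⌊$95,901 × 125%/6⌋ = $19,979; SL = ⌊$67,201/2⌋ = $33,600 → take SL $33,600. Book value $62,301.
Year 6 (final): $62,301 − $28,700 = $33,601. Book value $28,700.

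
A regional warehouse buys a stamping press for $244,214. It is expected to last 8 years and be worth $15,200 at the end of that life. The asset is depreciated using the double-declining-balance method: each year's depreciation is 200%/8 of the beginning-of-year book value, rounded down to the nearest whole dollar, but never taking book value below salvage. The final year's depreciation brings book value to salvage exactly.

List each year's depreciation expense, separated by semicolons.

Depreciable base = $244,214 − $15,200 = $229,014.
Year 1: ⌊$244,214 × 200%/8⌋ = $61,053. Book value $183,161.
Year 2: ⌊$183,161 × 200%/8⌋ = $45,790. Book value $137,371.
Year 3: ⌊$137,371 × 200%/8⌋ = $34,342. Book value $103,029.
Year 4: ⌊$103,029 × 200%/8⌋ = $25,757. Book value $77,272.
Year 5: ⌊$77,272 × 200%/8⌋ = $19,318. Book value $57,954.
Year 6: ⌊$57,954 × 200%/8⌋ = $14,488. Book value $43,466.
Year 7: ⌊$43,466 × 200%/8⌋ = $10,866. Book value $32,600.
Year 8 (final): $32,600 − $15,200 = $17,400. Book value $15,200.

$61,053; $45,790; $34,342; $25,757; $19,318; $14,488; $10,866; $17,400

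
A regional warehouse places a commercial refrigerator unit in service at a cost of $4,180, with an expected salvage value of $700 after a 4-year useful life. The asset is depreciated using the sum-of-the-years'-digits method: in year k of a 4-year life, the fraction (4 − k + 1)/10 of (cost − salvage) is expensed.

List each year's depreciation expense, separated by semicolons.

$1,392; $1,044; $696; $348

Depreciable base = $4,180 − $700 = $3,480.
Sum of the years' digits = 4+3+2+1 = 10.
Year 1: $3,480 × 4/10 = $1,392. Book value $2,788.
Year 2: $3,480 × 3/10 = $1,044. Book value $1,744.
Year 3: $3,480 × 2/10 = $696. Book value $1,048.
Year 4: $3,480 × 1/10 = $348. Book value $700.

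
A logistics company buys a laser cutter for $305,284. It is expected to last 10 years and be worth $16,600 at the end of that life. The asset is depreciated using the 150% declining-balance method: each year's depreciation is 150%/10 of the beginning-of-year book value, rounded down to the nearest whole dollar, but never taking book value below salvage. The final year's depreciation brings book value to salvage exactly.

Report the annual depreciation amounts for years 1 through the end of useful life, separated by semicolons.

Depreciable base = $305,284 − $16,600 = $288,684.
Year 1: ⌊$305,284 × 150%/10⌋ = $45,792. Book value $259,492.
Year 2: ⌊$259,492 × 150%/10⌋ = $38,923. Book value $220,569.
Year 3: ⌊$220,569 × 150%/10⌋ = $33,085. Book value $187,484.
Year 4: ⌊$187,484 × 150%/10⌋ = $28,122. Book value $159,362.
Year 5: ⌊$159,362 × 150%/10⌋ = $23,904. Book value $135,458.
Year 6: ⌊$135,458 × 150%/10⌋ = $20,318. Book value $115,140.
Year 7: ⌊$115,140 × 150%/10⌋ = $17,271. Book value $97,869.
Year 8: ⌊$97,869 × 150%/10⌋ = $14,680. Book value $83,189.
Year 9: ⌊$83,189 × 150%/10⌋ = $12,478. Book value $70,711.
Year 10 (final): $70,711 − $16,600 = $54,111. Book value $16,600.

$45,792; $38,923; $33,085; $28,122; $23,904; $20,318; $17,271; $14,680; $12,478; $54,111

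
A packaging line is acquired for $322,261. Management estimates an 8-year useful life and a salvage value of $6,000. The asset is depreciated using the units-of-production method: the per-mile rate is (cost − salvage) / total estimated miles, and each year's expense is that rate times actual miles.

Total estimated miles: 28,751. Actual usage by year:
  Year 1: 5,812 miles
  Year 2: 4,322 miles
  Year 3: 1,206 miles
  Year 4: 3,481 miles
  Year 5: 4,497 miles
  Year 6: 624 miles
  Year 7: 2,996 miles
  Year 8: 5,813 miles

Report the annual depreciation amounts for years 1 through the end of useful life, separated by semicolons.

$63,932; $47,542; $13,266; $38,291; $49,467; $6,864; $32,956; $63,943

Depreciable base = $322,261 − $6,000 = $316,261.
Rate = $316,261 / 28,751 miles = $11 per mile.
Year 1: 5,812 × $11 = $63,932. Book value $258,329.
Year 2: 4,322 × $11 = $47,542. Book value $210,787.
Year 3: 1,206 × $11 = $13,266. Book value $197,521.
Year 4: 3,481 × $11 = $38,291. Book value $159,230.
Year 5: 4,497 × $11 = $49,467. Book value $109,763.
Year 6: 624 × $11 = $6,864. Book value $102,899.
Year 7: 2,996 × $11 = $32,956. Book value $69,943.
Year 8: 5,813 × $11 = $63,943. Book value $6,000.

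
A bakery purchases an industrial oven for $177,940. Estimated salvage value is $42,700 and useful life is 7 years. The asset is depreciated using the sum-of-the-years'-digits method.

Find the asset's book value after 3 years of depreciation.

Depreciable base = $177,940 − $42,700 = $135,240.
Sum of the years' digits = 7+6+5+4+3+2+1 = 28.
Year 1: $135,240 × 7/28 = $33,810. Book value $144,130.
Year 2: $135,240 × 6/28 = $28,980. Book value $115,150.
Year 3: $135,240 × 5/28 = $24,150. Book value $91,000.

$91,000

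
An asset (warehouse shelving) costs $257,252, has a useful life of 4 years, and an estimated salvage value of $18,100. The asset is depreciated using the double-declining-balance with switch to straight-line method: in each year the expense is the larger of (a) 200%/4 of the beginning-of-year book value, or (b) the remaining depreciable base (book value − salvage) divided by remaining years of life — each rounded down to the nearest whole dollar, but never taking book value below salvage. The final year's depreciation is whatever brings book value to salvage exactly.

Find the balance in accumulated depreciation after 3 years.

$225,095

Depreciable base = $257,252 − $18,100 = $239,152.
Year 1: DB = ⌊$257,252 × 200%/4⌋ = $128,626; SL = ⌊$239,152/4⌋ = $59,788 → take DB $128,626. Book value $128,626.
Year 2: DB = ⌊$128,626 × 200%/4⌋ = $64,313; SL = ⌊$110,526/3⌋ = $36,842 → take DB $64,313. Book value $64,313.
Year 3: DB = ⌊$64,313 × 200%/4⌋ = $32,156; SL = ⌊$46,213/2⌋ = $23,106 → take DB $32,156. Book value $32,157.
Accumulated through year 3 = $257,252 − $32,157 = $225,095.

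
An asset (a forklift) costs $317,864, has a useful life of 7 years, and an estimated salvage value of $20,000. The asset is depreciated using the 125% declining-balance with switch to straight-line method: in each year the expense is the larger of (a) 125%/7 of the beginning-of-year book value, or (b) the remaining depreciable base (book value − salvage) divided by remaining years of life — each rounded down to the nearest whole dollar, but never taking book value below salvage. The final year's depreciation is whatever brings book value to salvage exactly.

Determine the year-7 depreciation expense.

Depreciable base = $317,864 − $20,000 = $297,864.
Year 1: DB = ⌊$317,864 × 125%/7⌋ = $56,761; SL = ⌊$297,864/7⌋ = $42,552 → take DB $56,761. Book value $261,103.
Year 2: DB = ⌊$261,103 × 125%/7⌋ = $46,625; SL = ⌊$241,103/6⌋ = $40,183 → take DB $46,625. Book value $214,478.
Year 3: DB = ⌊$214,478 × 125%/7⌋ = $38,299; SL = ⌊$194,478/5⌋ = $38,895 → take SL $38,895. Book value $175,583.
Year 4: DB = ⌊$175,583 × 125%/7⌋ = $31,354; SL = ⌊$155,583/4⌋ = $38,895 → take SL $38,895. Book value $136,688.
Year 5: DB = ⌊$136,688 × 125%/7⌋ = $24,408; SL = ⌊$116,688/3⌋ = $38,896 → take SL $38,896. Book value $97,792.
Year 6: DB = ⌊$97,792 × 125%/7⌋ = $17,462; SL = ⌊$77,792/2⌋ = $38,896 → take SL $38,896. Book value $58,896.
Year 7 (final): $58,896 − $20,000 = $38,896. Book value $20,000.

$38,896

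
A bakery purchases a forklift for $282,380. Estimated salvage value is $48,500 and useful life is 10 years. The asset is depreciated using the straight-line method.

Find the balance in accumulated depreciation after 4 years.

$93,552

Depreciable base = $282,380 − $48,500 = $233,880.
Annual expense = $233,880 / 10 = $23,388.
End of year 1: book value $258,992.
End of year 2: book value $235,604.
End of year 3: book value $212,216.
End of year 4: book value $188,828.
Accumulated through year 4 = $282,380 − $188,828 = $93,552.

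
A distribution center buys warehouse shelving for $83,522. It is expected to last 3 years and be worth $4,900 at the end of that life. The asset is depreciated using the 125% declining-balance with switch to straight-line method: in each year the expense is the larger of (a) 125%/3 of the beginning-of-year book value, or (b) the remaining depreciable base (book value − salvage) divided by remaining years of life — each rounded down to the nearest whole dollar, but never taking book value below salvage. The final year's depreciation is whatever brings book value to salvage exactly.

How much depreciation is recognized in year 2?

Depreciable base = $83,522 − $4,900 = $78,622.
Year 1: DB = ⌊$83,522 × 125%/3⌋ = $34,800; SL = ⌊$78,622/3⌋ = $26,207 → take DB $34,800. Book value $48,722.
Year 2: DB = ⌊$48,722 × 125%/3⌋ = $20,300; SL = ⌊$43,822/2⌋ = $21,911 → take SL $21,911. Book value $26,811.

$21,911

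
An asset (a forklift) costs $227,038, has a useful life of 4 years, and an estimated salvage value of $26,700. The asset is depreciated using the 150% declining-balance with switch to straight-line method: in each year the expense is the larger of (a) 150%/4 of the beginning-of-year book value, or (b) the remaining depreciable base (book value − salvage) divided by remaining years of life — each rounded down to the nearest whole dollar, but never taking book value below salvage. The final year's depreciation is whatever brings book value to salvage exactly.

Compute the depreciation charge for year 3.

Depreciable base = $227,038 − $26,700 = $200,338.
Year 1: DB = ⌊$227,038 × 150%/4⌋ = $85,139; SL = ⌊$200,338/4⌋ = $50,084 → take DB $85,139. Book value $141,899.
Year 2: DB = ⌊$141,899 × 150%/4⌋ = $53,212; SL = ⌊$115,199/3⌋ = $38,399 → take DB $53,212. Book value $88,687.
Year 3: DB = ⌊$88,687 × 150%/4⌋ = $33,257; SL = ⌊$61,987/2⌋ = $30,993 → take DB $33,257. Book value $55,430.

$33,257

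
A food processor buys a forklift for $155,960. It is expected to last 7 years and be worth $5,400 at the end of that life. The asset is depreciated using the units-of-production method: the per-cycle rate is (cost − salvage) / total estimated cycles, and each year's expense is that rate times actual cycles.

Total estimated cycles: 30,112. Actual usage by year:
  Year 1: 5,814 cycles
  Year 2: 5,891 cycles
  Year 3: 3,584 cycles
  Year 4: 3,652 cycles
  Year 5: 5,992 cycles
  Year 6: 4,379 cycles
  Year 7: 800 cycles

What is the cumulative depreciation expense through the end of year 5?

$124,665

Depreciable base = $155,960 − $5,400 = $150,560.
Rate = $150,560 / 30,112 cycles = $5 per cycle.
Year 1: 5,814 × $5 = $29,070. Book value $126,890.
Year 2: 5,891 × $5 = $29,455. Book value $97,435.
Year 3: 3,584 × $5 = $17,920. Book value $79,515.
Year 4: 3,652 × $5 = $18,260. Book value $61,255.
Year 5: 5,992 × $5 = $29,960. Book value $31,295.
Accumulated through year 5 = $155,960 − $31,295 = $124,665.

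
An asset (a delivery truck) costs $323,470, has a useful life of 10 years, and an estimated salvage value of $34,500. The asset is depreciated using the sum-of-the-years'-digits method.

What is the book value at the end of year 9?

Depreciable base = $323,470 − $34,500 = $288,970.
Sum of the years' digits = 10+9+8+7+6+5+4+3+2+1 = 55.
Year 1: $288,970 × 10/55 = $52,540. Book value $270,930.
Year 2: $288,970 × 9/55 = $47,286. Book value $223,644.
Year 3: $288,970 × 8/55 = $42,032. Book value $181,612.
Year 4: $288,970 × 7/55 = $36,778. Book value $144,834.
Year 5: $288,970 × 6/55 = $31,524. Book value $113,310.
Year 6: $288,970 × 5/55 = $26,270. Book value $87,040.
Year 7: $288,970 × 4/55 = $21,016. Book value $66,024.
Year 8: $288,970 × 3/55 = $15,762. Book value $50,262.
Year 9: $288,970 × 2/55 = $10,508. Book value $39,754.

$39,754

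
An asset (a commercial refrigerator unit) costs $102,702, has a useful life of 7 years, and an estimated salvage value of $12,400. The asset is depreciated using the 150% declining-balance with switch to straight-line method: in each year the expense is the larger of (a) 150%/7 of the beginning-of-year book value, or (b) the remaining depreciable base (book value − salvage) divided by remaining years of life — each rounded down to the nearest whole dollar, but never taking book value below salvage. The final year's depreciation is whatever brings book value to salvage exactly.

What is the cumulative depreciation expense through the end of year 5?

$72,473

Depreciable base = $102,702 − $12,400 = $90,302.
Year 1: DB = ⌊$102,702 × 150%/7⌋ = $22,007; SL = ⌊$90,302/7⌋ = $12,900 → take DB $22,007. Book value $80,695.
Year 2: DB = ⌊$80,695 × 150%/7⌋ = $17,291; SL = ⌊$68,295/6⌋ = $11,382 → take DB $17,291. Book value $63,404.
Year 3: DB = ⌊$63,404 × 150%/7⌋ = $13,586; SL = ⌊$51,004/5⌋ = $10,200 → take DB $13,586. Book value $49,818.
Year 4: DB = ⌊$49,818 × 150%/7⌋ = $10,675; SL = ⌊$37,418/4⌋ = $9,354 → take DB $10,675. Book value $39,143.
Year 5: DB = ⌊$39,143 × 150%/7⌋ = $8,387; SL = ⌊$26,743/3⌋ = $8,914 → take SL $8,914. Book value $30,229.
Accumulated through year 5 = $102,702 − $30,229 = $72,473.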